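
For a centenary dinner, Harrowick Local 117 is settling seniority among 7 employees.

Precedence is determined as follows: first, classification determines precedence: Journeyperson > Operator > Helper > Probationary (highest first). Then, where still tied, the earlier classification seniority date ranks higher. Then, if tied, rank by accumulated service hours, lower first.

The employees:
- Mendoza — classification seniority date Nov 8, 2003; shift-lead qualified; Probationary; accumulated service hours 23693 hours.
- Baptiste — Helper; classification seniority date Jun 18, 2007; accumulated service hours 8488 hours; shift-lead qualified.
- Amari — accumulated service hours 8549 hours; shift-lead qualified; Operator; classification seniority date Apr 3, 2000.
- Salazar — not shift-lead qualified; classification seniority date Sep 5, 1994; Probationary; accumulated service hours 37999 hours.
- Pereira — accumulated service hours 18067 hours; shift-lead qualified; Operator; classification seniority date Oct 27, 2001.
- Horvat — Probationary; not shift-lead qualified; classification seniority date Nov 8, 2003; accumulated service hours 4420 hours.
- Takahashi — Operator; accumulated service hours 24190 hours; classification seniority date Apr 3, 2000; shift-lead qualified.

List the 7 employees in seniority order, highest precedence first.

Amari, Takahashi, Pereira, Baptiste, Salazar, Horvat, Mendoza

By classification: Amari, Takahashi and Pereira (Operator); then Baptiste (Helper); then Salazar, Horvat and Mendoza (Probationary).
Among Amari, Takahashi and Pereira, by classification seniority date (earlier first): Amari and Takahashi (Apr 3, 2000) before Pereira (Oct 27, 2001).
Among Amari and Takahashi, by accumulated service hours (lower first): Amari (8549 hours) before Takahashi (24190 hours).
Among Salazar, Horvat and Mendoza, by classification seniority date (earlier first): Salazar (Sep 5, 1994) before Horvat and Mendoza (Nov 8, 2003).
Among Horvat and Mendoza, by accumulated service hours (lower first): Horvat (4420 hours) before Mendoza (23693 hours).
Full order: Amari, Takahashi, Pereira, Baptiste, Salazar, Horvat, Mendoza.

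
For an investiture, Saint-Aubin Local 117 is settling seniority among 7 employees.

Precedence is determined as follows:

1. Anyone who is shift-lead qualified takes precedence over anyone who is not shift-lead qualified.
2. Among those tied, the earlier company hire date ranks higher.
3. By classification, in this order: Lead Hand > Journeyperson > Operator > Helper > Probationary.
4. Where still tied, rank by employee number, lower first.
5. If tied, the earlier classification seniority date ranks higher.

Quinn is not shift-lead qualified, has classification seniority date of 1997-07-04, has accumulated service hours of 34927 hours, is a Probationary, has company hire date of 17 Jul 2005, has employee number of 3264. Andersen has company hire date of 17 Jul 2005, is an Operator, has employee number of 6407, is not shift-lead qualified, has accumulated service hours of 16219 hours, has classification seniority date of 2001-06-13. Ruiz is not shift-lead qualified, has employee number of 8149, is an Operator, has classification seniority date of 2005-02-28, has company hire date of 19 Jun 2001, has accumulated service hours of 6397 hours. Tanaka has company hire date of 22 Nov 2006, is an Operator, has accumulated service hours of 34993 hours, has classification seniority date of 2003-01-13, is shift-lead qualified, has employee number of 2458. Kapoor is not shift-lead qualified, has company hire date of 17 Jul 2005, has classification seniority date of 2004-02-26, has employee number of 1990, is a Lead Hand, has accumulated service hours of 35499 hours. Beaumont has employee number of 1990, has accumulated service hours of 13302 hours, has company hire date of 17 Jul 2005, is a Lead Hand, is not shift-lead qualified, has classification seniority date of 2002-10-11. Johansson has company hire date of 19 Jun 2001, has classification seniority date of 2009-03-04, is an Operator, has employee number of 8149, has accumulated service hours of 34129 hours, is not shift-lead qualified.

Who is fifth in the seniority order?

By the first rule: Tanaka (shift-lead qualified); then Ruiz, Johansson, Beaumont, Kapoor, Andersen and Quinn (each not shift-lead qualified).
Among Ruiz, Johansson, Beaumont, Kapoor, Andersen and Quinn, by company hire date (earlier first): Ruiz and Johansson (19 Jun 2001) before Beaumont, Kapoor, Andersen and Quinn (17 Jul 2005).
Ruiz and Johansson are each Operator, so the next rule applies.
Ruiz and Johansson both have employee number 8149, so the next rule applies.
Among Ruiz and Johansson, by classification seniority date (earlier first): Ruiz (2005-02-28) before Johansson (2009-03-04).
Among Beaumont, Kapoor, Andersen and Quinn, by classification: Beaumont and Kapoor (Lead Hand) before Andersen (Operator) before Quinn (Probationary).
Beaumont and Kapoor both have employee number 1990, so the next rule applies.
Among Beaumont and Kapoor, by classification seniority date (earlier first): Beaumont (2002-10-11) before Kapoor (2004-02-26).
Order: Tanaka, Ruiz, Johansson, Beaumont, Kapoor, Andersen, Quinn.

Kapoor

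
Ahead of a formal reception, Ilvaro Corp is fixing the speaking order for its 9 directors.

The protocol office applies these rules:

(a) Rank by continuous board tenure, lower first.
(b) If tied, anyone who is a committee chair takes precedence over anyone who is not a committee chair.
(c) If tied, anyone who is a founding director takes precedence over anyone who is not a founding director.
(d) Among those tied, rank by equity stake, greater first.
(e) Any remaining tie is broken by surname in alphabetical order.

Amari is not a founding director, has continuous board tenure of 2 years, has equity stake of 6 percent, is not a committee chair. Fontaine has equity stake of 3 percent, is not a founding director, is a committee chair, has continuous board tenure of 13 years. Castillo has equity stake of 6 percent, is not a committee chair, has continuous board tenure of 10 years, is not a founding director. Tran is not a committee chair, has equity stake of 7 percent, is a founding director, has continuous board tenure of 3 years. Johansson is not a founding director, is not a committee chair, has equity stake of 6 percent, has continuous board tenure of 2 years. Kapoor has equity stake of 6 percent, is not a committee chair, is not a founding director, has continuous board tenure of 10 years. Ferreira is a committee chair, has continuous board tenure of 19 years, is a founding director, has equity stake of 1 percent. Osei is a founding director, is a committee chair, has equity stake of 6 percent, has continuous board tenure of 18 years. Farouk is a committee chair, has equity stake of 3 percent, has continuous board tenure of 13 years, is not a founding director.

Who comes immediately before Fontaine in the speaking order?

By continuous board tenure (lower first): Amari and Johansson (both 2 years); then Tran (3 years); then Castillo and Kapoor (both 10 years); then Farouk and Fontaine (both 13 years); then Osei (18 years); then Ferreira (19 years).
Amari and Johansson are each not a committee chair, so the next rule applies.
Amari and Johansson are each not a founding director, so the next rule applies.
Amari and Johansson both have equity stake 6 percent, so the next rule applies.
Among Amari and Johansson, alphabetically by surname: Amari before Johansson.
Castillo and Kapoor are each not a committee chair, so the next rule applies.
Castillo and Kapoor are each not a founding director, so the next rule applies.
Castillo and Kapoor both have equity stake 6 percent, so the next rule applies.
Among Castillo and Kapoor, alphabetically by surname: Castillo before Kapoor.
Farouk and Fontaine are each a committee chair, so the next rule applies.
Farouk and Fontaine are each not a founding director, so the next rule applies.
Farouk and Fontaine both have equity stake 3 percent, so the next rule applies.
Among Farouk and Fontaine, alphabetically by surname: Farouk before Fontaine.
Order: Amari, Johansson, Tran, Castillo, Kapoor, Farouk, Fontaine, Osei, Ferreira.

Farouk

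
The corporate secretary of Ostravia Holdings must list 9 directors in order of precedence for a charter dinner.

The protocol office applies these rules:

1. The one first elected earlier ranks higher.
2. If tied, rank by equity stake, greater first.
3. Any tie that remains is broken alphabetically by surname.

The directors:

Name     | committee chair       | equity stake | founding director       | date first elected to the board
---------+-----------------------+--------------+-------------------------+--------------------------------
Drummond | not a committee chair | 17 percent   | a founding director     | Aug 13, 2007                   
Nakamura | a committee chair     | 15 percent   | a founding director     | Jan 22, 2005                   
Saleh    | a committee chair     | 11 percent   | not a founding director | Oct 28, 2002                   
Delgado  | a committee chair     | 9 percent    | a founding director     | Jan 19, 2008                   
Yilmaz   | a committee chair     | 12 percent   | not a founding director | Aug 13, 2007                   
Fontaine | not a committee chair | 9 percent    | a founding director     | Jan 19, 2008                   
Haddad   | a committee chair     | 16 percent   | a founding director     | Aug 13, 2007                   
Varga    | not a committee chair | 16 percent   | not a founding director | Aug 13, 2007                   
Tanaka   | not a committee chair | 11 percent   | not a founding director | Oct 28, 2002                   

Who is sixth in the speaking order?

By date first elected to the board (earlier first): Saleh and Tanaka (both Oct 28, 2002); then Nakamura (Jan 22, 2005); then Drummond, Haddad, Varga and Yilmaz (each Aug 13, 2007); then Delgado and Fontaine (both Jan 19, 2008).
Saleh and Tanaka both have equity stake 11 percent, so the next rule applies.
Among Saleh and Tanaka, alphabetically by surname: Saleh before Tanaka.
Among Drummond, Haddad, Varga and Yilmaz, by equity stake (higher first): Drummond (17 percent) before Haddad and Varga (16 percent) before Yilmaz (12 percent).
Among Haddad and Varga, alphabetically by surname: Haddad before Varga.
Delgado and Fontaine both have equity stake 9 percent, so the next rule applies.
Among Delgado and Fontaine, alphabetically by surname: Delgado before Fontaine.
Order: Saleh, Tanaka, Nakamura, Drummond, Haddad, Varga, Yilmaz, Delgado, Fontaine.

Varga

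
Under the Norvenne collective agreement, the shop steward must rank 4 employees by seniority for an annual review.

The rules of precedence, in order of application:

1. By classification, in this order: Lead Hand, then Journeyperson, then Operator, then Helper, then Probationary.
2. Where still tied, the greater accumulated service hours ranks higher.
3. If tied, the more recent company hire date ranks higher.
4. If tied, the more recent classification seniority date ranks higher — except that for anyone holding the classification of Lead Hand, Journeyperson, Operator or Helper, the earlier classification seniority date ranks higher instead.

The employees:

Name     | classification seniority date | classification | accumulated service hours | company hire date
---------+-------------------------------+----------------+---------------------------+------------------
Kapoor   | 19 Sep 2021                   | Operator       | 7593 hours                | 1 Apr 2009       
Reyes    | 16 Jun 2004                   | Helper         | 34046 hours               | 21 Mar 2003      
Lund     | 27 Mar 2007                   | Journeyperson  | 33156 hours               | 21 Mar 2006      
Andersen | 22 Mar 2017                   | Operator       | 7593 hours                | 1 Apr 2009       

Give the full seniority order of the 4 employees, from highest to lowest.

By classification: Lund (Journeyperson); then Andersen and Kapoor (Operator); then Reyes (Helper).
Andersen and Kapoor both have accumulated service hours 7593 hours, so the next rule applies.
Andersen and Kapoor both have company hire date 1 Apr 2009, so the next rule applies.
Among Andersen and Kapoor, by classification seniority date (earlier first) (reversed rule for this group): Andersen (22 Mar 2017) before Kapoor (19 Sep 2021).
Full order: Lund, Andersen, Kapoor, Reyes.

Lund, Andersen, Kapoor, Reyes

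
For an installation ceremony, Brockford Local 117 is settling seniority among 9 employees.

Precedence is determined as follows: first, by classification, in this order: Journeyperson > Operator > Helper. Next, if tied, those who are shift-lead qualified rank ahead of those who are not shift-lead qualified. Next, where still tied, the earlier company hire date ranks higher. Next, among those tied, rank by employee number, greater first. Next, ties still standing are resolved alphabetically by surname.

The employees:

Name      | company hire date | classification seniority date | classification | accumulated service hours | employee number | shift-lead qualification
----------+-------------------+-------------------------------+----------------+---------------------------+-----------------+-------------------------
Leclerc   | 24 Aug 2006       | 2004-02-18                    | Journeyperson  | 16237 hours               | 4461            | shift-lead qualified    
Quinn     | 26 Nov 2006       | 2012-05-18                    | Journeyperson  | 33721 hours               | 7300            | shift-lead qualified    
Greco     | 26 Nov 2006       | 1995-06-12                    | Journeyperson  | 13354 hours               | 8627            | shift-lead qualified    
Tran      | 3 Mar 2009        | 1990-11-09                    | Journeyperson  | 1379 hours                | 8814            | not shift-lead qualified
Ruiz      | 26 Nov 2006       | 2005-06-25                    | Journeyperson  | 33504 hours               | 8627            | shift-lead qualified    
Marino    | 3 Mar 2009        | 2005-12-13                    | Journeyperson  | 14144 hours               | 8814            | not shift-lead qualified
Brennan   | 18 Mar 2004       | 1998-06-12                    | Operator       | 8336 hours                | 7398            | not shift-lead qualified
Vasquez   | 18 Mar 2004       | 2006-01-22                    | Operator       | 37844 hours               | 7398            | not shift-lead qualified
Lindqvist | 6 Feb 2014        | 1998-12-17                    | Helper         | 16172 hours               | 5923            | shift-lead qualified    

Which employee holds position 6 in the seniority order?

Tran

By classification: Leclerc, Greco, Ruiz, Quinn, Marino and Tran (Journeyperson); then Brennan and Vasquez (Operator); then Lindqvist (Helper).
Among Leclerc, Greco, Ruiz, Quinn, Marino and Tran, shift-lead qualified before not shift-lead qualified: Leclerc, Greco, Ruiz and Quinn (shift-lead qualified) before Marino and Tran (not shift-lead qualified).
Among Leclerc, Greco, Ruiz and Quinn, by company hire date (earlier first): Leclerc (24 Aug 2006) before Greco, Ruiz and Quinn (26 Nov 2006).
Among Greco, Ruiz and Quinn, by employee number (higher first): Greco and Ruiz (8627) before Quinn (7300).
Among Greco and Ruiz, alphabetically by surname: Greco before Ruiz.
Marino and Tran both have company hire date 3 Mar 2009, so the next rule applies.
Marino and Tran both have employee number 8814, so the next rule applies.
Among Marino and Tran, alphabetically by surname: Marino before Tran.
Brennan and Vasquez are each not shift-lead qualified, so the next rule applies.
Brennan and Vasquez both have company hire date 18 Mar 2004, so the next rule applies.
Brennan and Vasquez both have employee number 7398, so the next rule applies.
Among Brennan and Vasquez, alphabetically by surname: Brennan before Vasquez.
Order: Leclerc, Greco, Ruiz, Quinn, Marino, Tran, Brennan, Vasquez, Lindqvist.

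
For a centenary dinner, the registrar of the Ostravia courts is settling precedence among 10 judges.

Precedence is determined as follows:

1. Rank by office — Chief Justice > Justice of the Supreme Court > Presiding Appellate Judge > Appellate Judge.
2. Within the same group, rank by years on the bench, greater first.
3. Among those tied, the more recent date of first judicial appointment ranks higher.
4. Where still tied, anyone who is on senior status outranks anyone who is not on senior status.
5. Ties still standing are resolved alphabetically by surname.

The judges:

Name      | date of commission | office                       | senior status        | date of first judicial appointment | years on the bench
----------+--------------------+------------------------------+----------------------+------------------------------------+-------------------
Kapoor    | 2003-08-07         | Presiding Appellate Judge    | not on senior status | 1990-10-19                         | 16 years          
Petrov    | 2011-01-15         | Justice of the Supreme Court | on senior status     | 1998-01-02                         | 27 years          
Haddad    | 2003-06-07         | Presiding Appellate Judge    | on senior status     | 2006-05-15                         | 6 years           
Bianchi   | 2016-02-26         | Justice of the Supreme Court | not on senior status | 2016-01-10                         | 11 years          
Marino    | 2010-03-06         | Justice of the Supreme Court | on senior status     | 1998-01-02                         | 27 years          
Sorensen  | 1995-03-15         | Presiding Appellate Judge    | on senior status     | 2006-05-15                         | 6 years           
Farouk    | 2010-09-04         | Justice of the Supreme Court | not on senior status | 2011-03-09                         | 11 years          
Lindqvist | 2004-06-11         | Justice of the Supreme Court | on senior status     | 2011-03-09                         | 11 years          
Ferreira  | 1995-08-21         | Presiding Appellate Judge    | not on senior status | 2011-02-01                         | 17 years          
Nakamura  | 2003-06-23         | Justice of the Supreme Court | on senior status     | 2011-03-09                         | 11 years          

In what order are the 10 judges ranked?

Marino, Petrov, Bianchi, Lindqvist, Nakamura, Farouk, Ferreira, Kapoor, Haddad, Sorensen

By office: Marino, Petrov, Bianchi, Lindqvist, Nakamura and Farouk (Justice of the Supreme Court); then Ferreira, Kapoor, Haddad and Sorensen (Presiding Appellate Judge).
Among Marino, Petrov, Bianchi, Lindqvist, Nakamura and Farouk, by years on the bench (higher first): Marino and Petrov (27 years) before Bianchi, Lindqvist, Nakamura and Farouk (11 years).
Marino and Petrov both have date of first judicial appointment 1998-01-02, so the next rule applies.
Marino and Petrov are each on senior status, so the next rule applies.
Among Marino and Petrov, alphabetically by surname: Marino before Petrov.
Among Bianchi, Lindqvist, Nakamura and Farouk, by date of first judicial appointment (later first): Bianchi (2016-01-10) before Lindqvist, Nakamura and Farouk (2011-03-09).
Among Lindqvist, Nakamura and Farouk, on senior status before not on senior status: Lindqvist and Nakamura (on senior status) before Farouk (not on senior status).
Among Lindqvist and Nakamura, alphabetically by surname: Lindqvist before Nakamura.
Among Ferreira, Kapoor, Haddad and Sorensen, by years on the bench (higher first): Ferreira (17 years) before Kapoor (16 years) before Haddad and Sorensen (6 years).
Haddad and Sorensen both have date of first judicial appointment 2006-05-15, so the next rule applies.
Haddad and Sorensen are each on senior status, so the next rule applies.
Among Haddad and Sorensen, alphabetically by surname: Haddad before Sorensen.
Full order: Marino, Petrov, Bianchi, Lindqvist, Nakamura, Farouk, Ferreira, Kapoor, Haddad, Sorensen.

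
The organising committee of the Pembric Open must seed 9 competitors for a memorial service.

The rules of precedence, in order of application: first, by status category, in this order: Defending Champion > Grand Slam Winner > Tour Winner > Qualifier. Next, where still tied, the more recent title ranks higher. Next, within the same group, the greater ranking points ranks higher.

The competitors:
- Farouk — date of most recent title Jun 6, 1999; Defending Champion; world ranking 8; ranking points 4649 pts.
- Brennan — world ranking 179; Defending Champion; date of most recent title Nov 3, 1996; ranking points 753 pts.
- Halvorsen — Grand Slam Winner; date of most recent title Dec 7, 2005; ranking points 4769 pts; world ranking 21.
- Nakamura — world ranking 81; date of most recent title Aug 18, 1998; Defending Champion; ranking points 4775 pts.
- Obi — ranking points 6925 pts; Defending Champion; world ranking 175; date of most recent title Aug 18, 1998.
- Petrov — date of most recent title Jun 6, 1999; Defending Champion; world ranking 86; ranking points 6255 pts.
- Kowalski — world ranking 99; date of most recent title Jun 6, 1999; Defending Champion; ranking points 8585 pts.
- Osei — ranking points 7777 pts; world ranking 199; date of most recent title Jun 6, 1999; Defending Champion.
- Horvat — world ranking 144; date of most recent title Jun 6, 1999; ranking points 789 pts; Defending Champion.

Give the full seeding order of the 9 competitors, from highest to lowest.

Kowalski, Osei, Petrov, Farouk, Horvat, Obi, Nakamura, Brennan, Halvorsen

By status category: Kowalski, Osei, Petrov, Farouk, Horvat, Obi, Nakamura and Brennan (Defending Champion); then Halvorsen (Grand Slam Winner).
Among Kowalski, Osei, Petrov, Farouk, Horvat, Obi, Nakamura and Brennan, by date of most recent title (later first): Kowalski, Osei, Petrov, Farouk and Horvat (Jun 6, 1999) before Obi and Nakamura (Aug 18, 1998) before Brennan (Nov 3, 1996).
Among Kowalski, Osei, Petrov, Farouk and Horvat, by ranking points (higher first): Kowalski (8585 pts) before Osei (7777 pts) before Petrov (6255 pts) before Farouk (4649 pts) before Horvat (789 pts).
Among Obi and Nakamura, by ranking points (higher first): Obi (6925 pts) before Nakamura (4775 pts).
Full order: Kowalski, Osei, Petrov, Farouk, Horvat, Obi, Nakamura, Brennan, Halvorsen.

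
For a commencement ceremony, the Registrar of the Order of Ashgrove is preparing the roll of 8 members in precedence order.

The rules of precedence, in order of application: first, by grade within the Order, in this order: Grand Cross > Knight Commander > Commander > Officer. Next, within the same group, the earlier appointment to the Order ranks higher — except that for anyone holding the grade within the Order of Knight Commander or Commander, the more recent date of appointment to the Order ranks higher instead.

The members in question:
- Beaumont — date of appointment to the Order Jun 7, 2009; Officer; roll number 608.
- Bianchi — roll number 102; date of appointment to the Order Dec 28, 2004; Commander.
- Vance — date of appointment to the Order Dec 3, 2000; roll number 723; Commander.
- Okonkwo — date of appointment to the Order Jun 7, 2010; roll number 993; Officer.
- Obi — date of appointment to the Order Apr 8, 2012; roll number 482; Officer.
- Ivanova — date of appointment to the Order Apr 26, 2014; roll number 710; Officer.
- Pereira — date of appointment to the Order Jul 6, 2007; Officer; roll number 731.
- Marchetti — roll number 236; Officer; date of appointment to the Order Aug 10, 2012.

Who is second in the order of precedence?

Vance

By grade within the Order: Bianchi and Vance (Commander); then Pereira, Beaumont, Okonkwo, Obi, Marchetti and Ivanova (Officer).
Among Bianchi and Vance, by date of appointment to the Order (later first) (reversed rule for this group): Bianchi (Dec 28, 2004) before Vance (Dec 3, 2000).
Among Pereira, Beaumont, Okonkwo, Obi, Marchetti and Ivanova, by date of appointment to the Order (earlier first): Pereira (Jul 6, 2007) before Beaumont (Jun 7, 2009) before Okonkwo (Jun 7, 2010) before Obi (Apr 8, 2012) before Marchetti (Aug 10, 2012) before Ivanova (Apr 26, 2014).
Order: Bianchi, Vance, Pereira, Beaumont, Okonkwo, Obi, Marchetti, Ivanova.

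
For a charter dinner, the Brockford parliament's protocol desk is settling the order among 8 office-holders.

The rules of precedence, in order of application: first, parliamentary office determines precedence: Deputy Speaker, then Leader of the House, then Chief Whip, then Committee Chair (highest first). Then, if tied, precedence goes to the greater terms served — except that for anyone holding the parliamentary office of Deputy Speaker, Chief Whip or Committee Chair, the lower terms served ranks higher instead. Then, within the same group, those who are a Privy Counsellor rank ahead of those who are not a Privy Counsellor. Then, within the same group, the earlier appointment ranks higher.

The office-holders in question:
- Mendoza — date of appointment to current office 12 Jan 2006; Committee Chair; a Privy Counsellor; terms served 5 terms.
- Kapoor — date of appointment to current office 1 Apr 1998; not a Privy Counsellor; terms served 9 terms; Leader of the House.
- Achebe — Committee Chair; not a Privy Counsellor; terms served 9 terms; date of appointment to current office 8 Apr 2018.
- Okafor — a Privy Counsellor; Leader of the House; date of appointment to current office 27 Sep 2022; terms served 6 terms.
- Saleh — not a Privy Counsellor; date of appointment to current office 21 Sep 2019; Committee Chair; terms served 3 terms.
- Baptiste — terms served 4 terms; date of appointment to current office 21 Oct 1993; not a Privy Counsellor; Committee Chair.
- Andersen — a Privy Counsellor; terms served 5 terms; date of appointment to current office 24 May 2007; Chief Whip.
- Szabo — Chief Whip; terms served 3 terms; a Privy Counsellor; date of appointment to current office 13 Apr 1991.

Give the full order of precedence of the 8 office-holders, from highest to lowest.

By parliamentary office: Kapoor and Okafor (Leader of the House); then Szabo and Andersen (Chief Whip); then Saleh, Baptiste, Mendoza and Achebe (Committee Chair).
Among Kapoor and Okafor, by terms served (higher first): Kapoor (9 terms) before Okafor (6 terms).
Among Szabo and Andersen, by terms served (lower first) (reversed rule for this group): Szabo (3 terms) before Andersen (5 terms).
Among Saleh, Baptiste, Mendoza and Achebe, by terms served (lower first) (reversed rule for this group): Saleh (3 terms) before Baptiste (4 terms) before Mendoza (5 terms) before Achebe (9 terms).
Full order: Kapoor, Okafor, Szabo, Andersen, Saleh, Baptiste, Mendoza, Achebe.

Kapoor, Okafor, Szabo, Andersen, Saleh, Baptiste, Mendoza, Achebe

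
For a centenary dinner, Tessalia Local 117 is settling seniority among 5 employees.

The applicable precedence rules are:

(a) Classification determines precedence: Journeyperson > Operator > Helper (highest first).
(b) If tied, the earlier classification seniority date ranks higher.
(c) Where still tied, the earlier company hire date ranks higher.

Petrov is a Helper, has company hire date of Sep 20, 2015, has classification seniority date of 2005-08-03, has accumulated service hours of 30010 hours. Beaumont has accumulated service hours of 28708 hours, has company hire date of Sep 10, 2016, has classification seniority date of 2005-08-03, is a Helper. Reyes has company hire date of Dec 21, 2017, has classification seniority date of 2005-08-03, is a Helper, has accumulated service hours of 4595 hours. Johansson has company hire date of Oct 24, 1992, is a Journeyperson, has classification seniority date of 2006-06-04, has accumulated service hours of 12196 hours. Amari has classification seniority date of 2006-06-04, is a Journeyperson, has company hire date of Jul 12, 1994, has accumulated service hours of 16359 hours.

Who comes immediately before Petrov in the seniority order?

By classification: Johansson and Amari (Journeyperson); then Petrov, Beaumont and Reyes (Helper).
Johansson and Amari both have classification seniority date 2006-06-04, so the next rule applies.
Among Johansson and Amari, by company hire date (earlier first): Johansson (Oct 24, 1992) before Amari (Jul 12, 1994).
Petrov, Beaumont and Reyes all have classification seniority date 2005-08-03, so the next rule applies.
Among Petrov, Beaumont and Reyes, by company hire date (earlier first): Petrov (Sep 20, 2015) before Beaumont (Sep 10, 2016) before Reyes (Dec 21, 2017).
Order: Johansson, Amari, Petrov, Beaumont, Reyes.

Amari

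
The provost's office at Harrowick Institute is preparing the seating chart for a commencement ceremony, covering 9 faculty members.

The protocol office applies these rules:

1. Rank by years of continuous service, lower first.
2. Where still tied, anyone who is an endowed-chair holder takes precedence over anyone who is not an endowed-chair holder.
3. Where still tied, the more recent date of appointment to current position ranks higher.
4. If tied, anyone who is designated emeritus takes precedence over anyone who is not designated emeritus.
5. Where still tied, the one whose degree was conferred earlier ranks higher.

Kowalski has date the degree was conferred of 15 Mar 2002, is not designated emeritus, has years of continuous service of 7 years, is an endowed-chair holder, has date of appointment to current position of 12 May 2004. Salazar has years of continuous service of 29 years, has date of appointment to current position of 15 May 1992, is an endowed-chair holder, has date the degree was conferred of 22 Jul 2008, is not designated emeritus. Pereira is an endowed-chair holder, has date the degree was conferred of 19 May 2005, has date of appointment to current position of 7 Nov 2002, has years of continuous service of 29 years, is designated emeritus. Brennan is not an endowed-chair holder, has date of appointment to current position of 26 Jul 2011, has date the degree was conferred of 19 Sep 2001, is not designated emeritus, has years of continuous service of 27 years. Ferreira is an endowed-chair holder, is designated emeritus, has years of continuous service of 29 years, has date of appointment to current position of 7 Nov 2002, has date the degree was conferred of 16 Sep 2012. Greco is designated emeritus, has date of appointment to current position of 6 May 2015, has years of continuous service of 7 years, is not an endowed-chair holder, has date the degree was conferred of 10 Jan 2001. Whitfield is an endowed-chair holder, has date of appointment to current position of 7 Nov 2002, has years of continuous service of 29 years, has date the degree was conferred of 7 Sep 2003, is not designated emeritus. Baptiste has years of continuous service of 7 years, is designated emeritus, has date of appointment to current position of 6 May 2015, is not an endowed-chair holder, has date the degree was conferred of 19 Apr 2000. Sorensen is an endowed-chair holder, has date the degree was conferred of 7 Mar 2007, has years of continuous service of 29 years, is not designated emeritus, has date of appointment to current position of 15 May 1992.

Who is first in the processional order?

By years of continuous service (lower first): Kowalski, Baptiste and Greco (each 7 years); then Brennan (27 years); then Pereira, Ferreira, Whitfield, Sorensen and Salazar (each 29 years).
Among Kowalski, Baptiste and Greco, an endowed-chair holder before not an endowed-chair holder: Kowalski (an endowed-chair holder) before Baptiste and Greco (not an endowed-chair holder).
Baptiste and Greco both have date of appointment to current position 6 May 2015, so the next rule applies.
Baptiste and Greco are each designated emeritus, so the next rule applies.
Among Baptiste and Greco, by date the degree was conferred (earlier first): Baptiste (19 Apr 2000) before Greco (10 Jan 2001).
Pereira, Ferreira, Whitfield, Sorensen and Salazar are each an endowed-chair holder, so the next rule applies.
Among Pereira, Ferreira, Whitfield, Sorensen and Salazar, by date of appointment to current position (later first): Pereira, Ferreira and Whitfield (7 Nov 2002) before Sorensen and Salazar (15 May 1992).
Among Pereira, Ferreira and Whitfield, designated emeritus before not designated emeritus: Pereira and Ferreira (designated emeritus) before Whitfield (not designated emeritus).
Among Pereira and Ferreira, by date the degree was conferred (earlier first): Pereira (19 May 2005) before Ferreira (16 Sep 2012).
Sorensen and Salazar are each not designated emeritus, so the next rule applies.
Among Sorensen and Salazar, by date the degree was conferred (earlier first): Sorensen (7 Mar 2007) before Salazar (22 Jul 2008).
Order: Kowalski, Baptiste, Greco, Brennan, Pereira, Ferreira, Whitfield, Sorensen, Salazar.

Kowalski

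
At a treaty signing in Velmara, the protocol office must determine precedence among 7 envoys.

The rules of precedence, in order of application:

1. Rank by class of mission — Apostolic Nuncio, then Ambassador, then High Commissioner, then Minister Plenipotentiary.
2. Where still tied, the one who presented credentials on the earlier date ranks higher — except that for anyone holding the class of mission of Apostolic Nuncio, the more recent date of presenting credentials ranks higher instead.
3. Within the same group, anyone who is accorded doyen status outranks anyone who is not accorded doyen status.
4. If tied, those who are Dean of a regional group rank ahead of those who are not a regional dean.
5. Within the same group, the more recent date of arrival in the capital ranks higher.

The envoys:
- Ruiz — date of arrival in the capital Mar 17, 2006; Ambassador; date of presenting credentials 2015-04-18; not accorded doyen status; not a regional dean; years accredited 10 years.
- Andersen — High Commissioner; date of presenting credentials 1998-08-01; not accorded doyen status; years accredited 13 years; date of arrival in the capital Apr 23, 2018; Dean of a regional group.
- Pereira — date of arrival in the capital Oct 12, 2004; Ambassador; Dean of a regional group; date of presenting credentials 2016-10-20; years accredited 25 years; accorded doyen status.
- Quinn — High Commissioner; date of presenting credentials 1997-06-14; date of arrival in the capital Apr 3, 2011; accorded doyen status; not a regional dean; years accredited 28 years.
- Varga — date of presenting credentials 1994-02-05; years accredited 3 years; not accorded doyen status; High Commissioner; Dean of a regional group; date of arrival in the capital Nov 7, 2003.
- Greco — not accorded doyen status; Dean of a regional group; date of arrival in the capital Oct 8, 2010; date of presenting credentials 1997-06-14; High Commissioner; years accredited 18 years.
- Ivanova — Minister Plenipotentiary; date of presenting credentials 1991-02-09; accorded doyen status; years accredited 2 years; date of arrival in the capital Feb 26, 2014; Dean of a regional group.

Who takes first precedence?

By class of mission: Ruiz and Pereira (Ambassador); then Varga, Quinn, Greco and Andersen (High Commissioner); then Ivanova (Minister Plenipotentiary).
Among Ruiz and Pereira, by date of presenting credentials (earlier first): Ruiz (2015-04-18) before Pereira (2016-10-20).
Among Varga, Quinn, Greco and Andersen, by date of presenting credentials (earlier first): Varga (1994-02-05) before Quinn and Greco (1997-06-14) before Andersen (1998-08-01).
Among Quinn and Greco, accorded doyen status before not accorded doyen status: Quinn (accorded doyen status) before Greco (not accorded doyen status).
Order: Ruiz, Pereira, Varga, Quinn, Greco, Andersen, Ivanova.

Ruiz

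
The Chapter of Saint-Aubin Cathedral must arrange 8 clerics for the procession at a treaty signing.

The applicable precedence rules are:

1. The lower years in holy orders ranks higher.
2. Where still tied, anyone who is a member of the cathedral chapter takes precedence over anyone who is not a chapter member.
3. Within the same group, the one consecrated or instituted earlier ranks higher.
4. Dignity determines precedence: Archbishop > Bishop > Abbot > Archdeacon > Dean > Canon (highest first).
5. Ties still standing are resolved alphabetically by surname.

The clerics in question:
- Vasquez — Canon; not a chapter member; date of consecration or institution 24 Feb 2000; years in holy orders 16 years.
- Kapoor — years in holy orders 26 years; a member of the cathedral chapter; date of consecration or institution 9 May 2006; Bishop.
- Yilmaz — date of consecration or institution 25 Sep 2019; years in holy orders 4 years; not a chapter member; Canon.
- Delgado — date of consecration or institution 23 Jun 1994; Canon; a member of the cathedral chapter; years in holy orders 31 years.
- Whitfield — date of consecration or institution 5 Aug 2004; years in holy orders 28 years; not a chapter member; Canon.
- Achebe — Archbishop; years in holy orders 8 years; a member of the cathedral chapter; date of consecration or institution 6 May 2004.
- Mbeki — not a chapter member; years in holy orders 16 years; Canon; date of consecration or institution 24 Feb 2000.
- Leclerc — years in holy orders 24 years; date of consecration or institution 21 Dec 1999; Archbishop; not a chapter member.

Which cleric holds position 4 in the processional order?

By years in holy orders (lower first): Yilmaz (4 years); then Achebe (8 years); then Mbeki and Vasquez (both 16 years); then Leclerc (24 years); then Kapoor (26 years); then Whitfield (28 years); then Delgado (31 years).
Mbeki and Vasquez are each not a chapter member, so the next rule applies.
Mbeki and Vasquez both have date of consecration or institution 24 Feb 2000, so the next rule applies.
Mbeki and Vasquez are each Canon, so the next rule applies.
Among Mbeki and Vasquez, alphabetically by surname: Mbeki before Vasquez.
Order: Yilmaz, Achebe, Mbeki, Vasquez, Leclerc, Kapoor, Whitfield, Delgado.

Vasquez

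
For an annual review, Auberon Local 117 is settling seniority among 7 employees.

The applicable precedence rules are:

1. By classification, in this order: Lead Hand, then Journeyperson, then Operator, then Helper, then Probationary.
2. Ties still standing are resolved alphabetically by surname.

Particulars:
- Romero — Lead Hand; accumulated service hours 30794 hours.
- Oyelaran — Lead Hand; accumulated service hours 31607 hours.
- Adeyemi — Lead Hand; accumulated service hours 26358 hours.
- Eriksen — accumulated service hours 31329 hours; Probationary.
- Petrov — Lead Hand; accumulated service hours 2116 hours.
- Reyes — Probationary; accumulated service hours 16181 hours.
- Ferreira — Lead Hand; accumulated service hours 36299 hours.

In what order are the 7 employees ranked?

By classification: Adeyemi, Ferreira, Oyelaran, Petrov and Romero (Lead Hand); then Eriksen and Reyes (Probationary).
Among Adeyemi, Ferreira, Oyelaran, Petrov and Romero, alphabetically by surname: Adeyemi before Ferreira before Oyelaran before Petrov before Romero.
Among Eriksen and Reyes, alphabetically by surname: Eriksen before Reyes.
Full order: Adeyemi, Ferreira, Oyelaran, Petrov, Romero, Eriksen, Reyes.

Adeyemi, Ferreira, Oyelaran, Petrov, Romero, Eriksen, Reyes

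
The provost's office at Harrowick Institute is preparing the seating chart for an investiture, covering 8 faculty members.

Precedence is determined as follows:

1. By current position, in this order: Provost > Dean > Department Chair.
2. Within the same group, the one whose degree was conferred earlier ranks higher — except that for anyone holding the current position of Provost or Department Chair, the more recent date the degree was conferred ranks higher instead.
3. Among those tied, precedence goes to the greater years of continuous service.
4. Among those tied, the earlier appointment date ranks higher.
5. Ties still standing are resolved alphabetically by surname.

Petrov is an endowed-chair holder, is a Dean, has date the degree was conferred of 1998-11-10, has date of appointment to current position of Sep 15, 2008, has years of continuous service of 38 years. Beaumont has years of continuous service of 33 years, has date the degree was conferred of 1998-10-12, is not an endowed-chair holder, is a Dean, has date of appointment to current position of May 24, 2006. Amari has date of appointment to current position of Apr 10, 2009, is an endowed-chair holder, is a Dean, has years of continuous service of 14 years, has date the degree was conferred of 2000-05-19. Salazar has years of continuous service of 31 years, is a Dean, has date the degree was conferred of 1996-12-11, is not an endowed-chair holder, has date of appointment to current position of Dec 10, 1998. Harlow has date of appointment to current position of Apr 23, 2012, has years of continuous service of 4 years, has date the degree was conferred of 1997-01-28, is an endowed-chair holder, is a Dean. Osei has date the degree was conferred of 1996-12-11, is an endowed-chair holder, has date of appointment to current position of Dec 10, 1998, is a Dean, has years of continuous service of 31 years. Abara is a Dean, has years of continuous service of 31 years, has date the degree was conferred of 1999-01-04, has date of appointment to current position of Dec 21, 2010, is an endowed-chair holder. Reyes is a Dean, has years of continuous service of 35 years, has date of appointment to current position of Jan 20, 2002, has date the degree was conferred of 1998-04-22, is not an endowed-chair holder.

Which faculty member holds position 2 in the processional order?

Salazar

By current position: Osei, Salazar, Harlow, Reyes, Beaumont, Petrov, Abara and Amari (Dean).
Among Osei, Salazar, Harlow, Reyes, Beaumont, Petrov, Abara and Amari, by date the degree was conferred (earlier first): Osei and Salazar (1996-12-11) before Harlow (1997-01-28) before Reyes (1998-04-22) before Beaumont (1998-10-12) before Petrov (1998-11-10) before Abara (1999-01-04) before Amari (2000-05-19).
Osei and Salazar both have years of continuous service 31 years, so the next rule applies.
Osei and Salazar both have date of appointment to current position Dec 10, 1998, so the next rule applies.
Among Osei and Salazar, alphabetically by surname: Osei before Salazar.
Order: Osei, Salazar, Harlow, Reyes, Beaumont, Petrov, Abara, Amari.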